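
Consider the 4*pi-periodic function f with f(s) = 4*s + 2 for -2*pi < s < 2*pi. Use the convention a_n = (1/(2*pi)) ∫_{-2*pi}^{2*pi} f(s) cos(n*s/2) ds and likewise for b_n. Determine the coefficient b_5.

b_5 = (1/(2*pi)) ∫_{-2*pi}^{2*pi} f(s) sin(5*s/2) ds.
Integrating by parts (boundary term plus one more integral), an antiderivative of (4*s + 2) sin(5*s/2) is -8*s*cos(5*s/2)/5 + 16*sin(5*s/2)/25 - 4*cos(5*s/2)/5; evaluating from -2*pi to 2*pi: ∫_{-2*pi}^{2*pi} (4*s + 2) sin(5*s/2) ds = (4/5 + 16*pi/5) - (4/5 - 16*pi/5) = 32*pi/5.
Hence b_5 = (1/(2*pi))·(32*pi/5) = 16/5.

16/5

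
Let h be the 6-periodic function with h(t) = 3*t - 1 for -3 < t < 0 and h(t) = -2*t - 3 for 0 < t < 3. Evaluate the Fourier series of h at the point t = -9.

t = -9 differs from t = 3 by -2 full period(s), and the series is 6-periodic.
At t = 3 the one-sided limits are h(3^-) = -9 and h(3^+) = -10.
By Dirichlet's theorem the series converges to their average, [(-9) + (-10)]/2 = -19/2.

-19/2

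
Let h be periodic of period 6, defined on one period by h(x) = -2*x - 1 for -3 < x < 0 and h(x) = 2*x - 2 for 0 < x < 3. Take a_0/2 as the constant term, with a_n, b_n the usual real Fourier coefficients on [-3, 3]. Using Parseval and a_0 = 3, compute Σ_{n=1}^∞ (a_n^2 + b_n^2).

Parseval: a_0^2/2 + Σ_{n≥1} (a_n^2+b_n^2) = 1/3 ∫_{-3}^{3} h(x)^2 dx = 11.
Subtract a_0^2/2 = 9/2: Σ (a_n^2+b_n^2) = 13/2.

13/2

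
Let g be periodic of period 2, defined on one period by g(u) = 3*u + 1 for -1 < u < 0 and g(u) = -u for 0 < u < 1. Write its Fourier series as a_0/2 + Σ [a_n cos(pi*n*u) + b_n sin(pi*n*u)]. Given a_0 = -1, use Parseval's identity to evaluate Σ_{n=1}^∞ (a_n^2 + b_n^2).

5/6

Parseval: a_0^2/2 + Σ_{n≥1} (a_n^2+b_n^2) = ∫_{-1}^{1} g(u)^2 du = 4/3.
Subtract a_0^2/2 = 1/2: Σ (a_n^2+b_n^2) = 5/6.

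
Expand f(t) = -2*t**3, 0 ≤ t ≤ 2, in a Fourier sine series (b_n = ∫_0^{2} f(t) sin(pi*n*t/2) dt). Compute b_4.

b_4 = ∫_0^{2} (-2*t**3) sin(2*pi*t) dt.
Integrating by parts three times (tabular method), an antiderivative of (-2*t**3) sin(2*pi*t) is t**3*cos(2*pi*t)/pi - 3*t**2*sin(2*pi*t)/(2*pi**2) - 3*t*cos(2*pi*t)/(2*pi**3) + 3*sin(2*pi*t)/(4*pi**4); evaluating from 0 to 2: ∫_{0}^{2} (-2*t**3) sin(2*pi*t) dt = (-3/pi**3 + 8/pi) - (0) = -3/pi**3 + 8/pi.
Hence b_4 = -3/pi**3 + 8/pi.

-3/pi**3 + 8/pi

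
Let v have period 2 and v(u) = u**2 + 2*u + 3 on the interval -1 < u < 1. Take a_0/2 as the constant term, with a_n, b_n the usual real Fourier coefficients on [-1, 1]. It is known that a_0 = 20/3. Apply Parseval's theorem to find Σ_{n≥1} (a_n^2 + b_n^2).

128/45

Parseval: a_0^2/2 + Σ_{n≥1} (a_n^2+b_n^2) = ∫_{-1}^{1} v(u)^2 du = 376/15.
Subtract a_0^2/2 = 200/9: Σ (a_n^2+b_n^2) = 128/45.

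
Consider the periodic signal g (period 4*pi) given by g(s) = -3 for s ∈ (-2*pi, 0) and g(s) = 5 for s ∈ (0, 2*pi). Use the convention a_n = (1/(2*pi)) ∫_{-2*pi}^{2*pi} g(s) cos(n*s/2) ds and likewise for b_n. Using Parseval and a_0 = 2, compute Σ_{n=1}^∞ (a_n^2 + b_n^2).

Parseval: a_0^2/2 + Σ_{n≥1} (a_n^2+b_n^2) = (1/(2*pi)) ∫_{-2*pi}^{2*pi} g(s)^2 ds = 34.
Subtract a_0^2/2 = 2: Σ (a_n^2+b_n^2) = 32.

32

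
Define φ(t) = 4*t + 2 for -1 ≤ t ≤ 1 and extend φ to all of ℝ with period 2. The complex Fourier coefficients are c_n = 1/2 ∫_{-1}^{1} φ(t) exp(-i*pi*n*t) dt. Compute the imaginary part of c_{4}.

Since φ is real-valued, Im(c_{4}) = -1/2 ∫_{-1}^{1} φ(t) sin(4*pi*t) dt = -b_{4}/2.
Integrating by parts (boundary term plus one more integral), an antiderivative of (4*t + 2) sin(4*pi*t) is -t*cos(4*pi*t)/pi + sin(4*pi*t)/(4*pi**2) - cos(4*pi*t)/(2*pi); evaluating from -1 to 1: ∫_{-1}^{1} (4*t + 2) sin(4*pi*t) dt = (-3/(2*pi)) - (1/(2*pi)) = -2/pi.
Hence Im(c_{4}) = (-1/2)·(-2/pi) = 1/pi.

1/pi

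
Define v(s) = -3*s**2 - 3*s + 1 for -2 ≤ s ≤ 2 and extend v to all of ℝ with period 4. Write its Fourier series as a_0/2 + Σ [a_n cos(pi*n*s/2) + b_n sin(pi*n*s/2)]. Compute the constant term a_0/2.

a_0 = 1/2 ∫_{-2}^{2} v(s) ds = 1/2 · (-12) = -6.
So the constant term a_0/2 = -3.

-3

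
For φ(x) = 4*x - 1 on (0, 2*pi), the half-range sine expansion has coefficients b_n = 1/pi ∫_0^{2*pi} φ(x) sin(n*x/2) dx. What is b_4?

b_4 = 1/pi ∫_0^{2*pi} (4*x - 1) sin(2*x) dx.
Integrating by parts (boundary term plus one more integral), an antiderivative of (4*x - 1) sin(2*x) is -2*x*cos(2*x) + sin(2*x) + cos(2*x)/2; evaluating from 0 to 2*pi: ∫_{0}^{2*pi} (4*x - 1) sin(2*x) dx = (1/2 - 4*pi) - (1/2) = -4*pi.
Hence b_4 = (1/pi)·(-4*pi) = -4.

-4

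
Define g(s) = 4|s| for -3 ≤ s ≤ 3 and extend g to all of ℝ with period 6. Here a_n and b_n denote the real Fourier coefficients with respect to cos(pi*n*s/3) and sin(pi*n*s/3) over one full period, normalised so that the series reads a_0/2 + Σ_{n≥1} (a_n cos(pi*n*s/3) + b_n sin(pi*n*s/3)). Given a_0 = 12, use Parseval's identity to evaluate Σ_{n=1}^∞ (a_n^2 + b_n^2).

24

Parseval: a_0^2/2 + Σ_{n≥1} (a_n^2+b_n^2) = 1/3 ∫_{-3}^{3} g(s)^2 ds = 96.
Subtract a_0^2/2 = 72: Σ (a_n^2+b_n^2) = 24.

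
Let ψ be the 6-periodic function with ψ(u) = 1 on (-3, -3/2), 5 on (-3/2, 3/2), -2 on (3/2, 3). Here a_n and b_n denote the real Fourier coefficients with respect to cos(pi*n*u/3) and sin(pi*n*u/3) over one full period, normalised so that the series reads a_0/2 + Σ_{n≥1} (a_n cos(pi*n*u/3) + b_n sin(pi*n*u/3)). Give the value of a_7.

-11/(7*pi)

a_7 = 1/3 ∫_{-3}^{3} ψ(u) cos(7*pi*u/3) du.
Split the integral at the breakpoints.
Directly, an antiderivative of (1) cos(7*pi*u/3) is 3*sin(7*pi*u/3)/(7*pi); evaluating from -3 to -3/2: ∫_{-3}^{-3/2} (1) cos(7*pi*u/3) du = (3/(7*pi)) - (0) = 3/(7*pi).
Directly, an antiderivative of (5) cos(7*pi*u/3) is 15*sin(7*pi*u/3)/(7*pi); evaluating from -3/2 to 3/2: ∫_{-3/2}^{3/2} (5) cos(7*pi*u/3) du = (-15/(7*pi)) - (15/(7*pi)) = -30/(7*pi).
Directly, an antiderivative of (-2) cos(7*pi*u/3) is -6*sin(7*pi*u/3)/(7*pi); evaluating from 3/2 to 3: ∫_{3/2}^{3} (-2) cos(7*pi*u/3) du = (0) - (6/(7*pi)) = -6/(7*pi).
Summing the pieces and multiplying by (1/3) gives a_7 = -11/(7*pi).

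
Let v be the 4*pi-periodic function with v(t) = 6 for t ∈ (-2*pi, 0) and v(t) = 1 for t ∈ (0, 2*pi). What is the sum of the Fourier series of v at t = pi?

v is continuous at t = pi with value 1, so the series converges to 1 there.

1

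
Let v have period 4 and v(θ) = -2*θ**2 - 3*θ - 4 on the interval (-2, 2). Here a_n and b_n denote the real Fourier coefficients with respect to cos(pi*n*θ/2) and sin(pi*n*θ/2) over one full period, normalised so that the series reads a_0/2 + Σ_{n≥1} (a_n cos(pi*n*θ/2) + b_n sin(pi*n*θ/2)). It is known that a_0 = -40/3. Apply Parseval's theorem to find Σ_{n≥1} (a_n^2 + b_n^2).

Parseval: a_0^2/2 + Σ_{n≥1} (a_n^2+b_n^2) = 1/2 ∫_{-2}^{2} v(θ)^2 dθ = 1864/15.
Subtract a_0^2/2 = 800/9: Σ (a_n^2+b_n^2) = 1592/45.

1592/45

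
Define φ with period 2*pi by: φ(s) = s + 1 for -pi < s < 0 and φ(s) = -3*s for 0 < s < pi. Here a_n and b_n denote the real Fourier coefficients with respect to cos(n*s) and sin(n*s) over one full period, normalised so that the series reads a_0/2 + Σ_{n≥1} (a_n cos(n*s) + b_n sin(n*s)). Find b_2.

1

b_2 = 1/pi ∫_{-pi}^{pi} φ(s) sin(2*s) ds.
Split the integral at the breakpoints.
Integrating by parts (boundary term plus one more integral), an antiderivative of (s + 1) sin(2*s) is -s*cos(2*s)/2 + sin(2*s)/4 - cos(2*s)/2; evaluating from -pi to 0: ∫_{-pi}^{0} (s + 1) sin(2*s) ds = (-1/2) - (-1/2 + pi/2) = -pi/2.
Integrating by parts (boundary term plus one more integral), an antiderivative of (-3*s) sin(2*s) is 3*s*cos(2*s)/2 - 3*sin(2*s)/4; evaluating from 0 to pi: ∫_{0}^{pi} (-3*s) sin(2*s) ds = (3*pi/2) - (0) = 3*pi/2.
Summing the pieces and multiplying by (1/pi) gives b_2 = 1.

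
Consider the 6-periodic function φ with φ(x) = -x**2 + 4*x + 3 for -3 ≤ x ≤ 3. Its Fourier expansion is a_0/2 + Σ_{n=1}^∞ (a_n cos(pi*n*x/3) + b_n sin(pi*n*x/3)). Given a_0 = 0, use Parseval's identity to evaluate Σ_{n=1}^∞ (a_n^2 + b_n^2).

552/5

Parseval: a_0^2/2 + Σ_{n≥1} (a_n^2+b_n^2) = 1/3 ∫_{-3}^{3} φ(x)^2 dx = 552/5.
Subtract a_0^2/2 = 0: Σ (a_n^2+b_n^2) = 552/5.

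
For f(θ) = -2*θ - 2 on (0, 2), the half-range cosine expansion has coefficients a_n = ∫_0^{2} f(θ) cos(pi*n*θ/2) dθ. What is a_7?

a_7 = ∫_0^{2} (-2*θ - 2) cos(7*pi*θ/2) dθ.
Integrating by parts (boundary term plus one more integral), an antiderivative of (-2*θ - 2) cos(7*pi*θ/2) is -4*θ*sin(7*pi*θ/2)/(7*pi) - 4*sin(7*pi*θ/2)/(7*pi) - 8*cos(7*pi*θ/2)/(49*pi**2); evaluating from 0 to 2: ∫_{0}^{2} (-2*θ - 2) cos(7*pi*θ/2) dθ = (8/(49*pi**2)) - (-8/(49*pi**2)) = 16/(49*pi**2).
Hence a_7 = 16/(49*pi**2).

16/(49*pi**2)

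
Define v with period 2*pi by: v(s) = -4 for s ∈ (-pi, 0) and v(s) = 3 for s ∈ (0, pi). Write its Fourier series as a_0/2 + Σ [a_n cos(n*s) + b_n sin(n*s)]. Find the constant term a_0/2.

a_0 = 1/pi ∫_{-pi}^{pi} v(s) ds = 1/pi · (-pi) = -1.
So the constant term a_0/2 = -1/2.

-1/2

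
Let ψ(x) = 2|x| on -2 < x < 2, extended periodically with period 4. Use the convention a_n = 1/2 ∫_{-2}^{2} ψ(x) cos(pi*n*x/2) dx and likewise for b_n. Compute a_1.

-16/pi**2

a_1 = 1/2 ∫_{-2}^{2} ψ(x) cos(pi*x/2) dx.
ψ is even and cos(pi*x/2) is even, so the integrand is even and a_1 = ∫_0^{2} ψ(x) cos(pi*x/2) dx.
Integrating by parts (boundary term plus one more integral), an antiderivative of (2*x) cos(pi*x/2) is 4*x*sin(pi*x/2)/pi + 8*cos(pi*x/2)/pi**2; evaluating from 0 to 2: ∫_{0}^{2} (2*x) cos(pi*x/2) dx = (-8/pi**2) - (8/pi**2) = -16/pi**2.
Hence a_1 = -16/pi**2.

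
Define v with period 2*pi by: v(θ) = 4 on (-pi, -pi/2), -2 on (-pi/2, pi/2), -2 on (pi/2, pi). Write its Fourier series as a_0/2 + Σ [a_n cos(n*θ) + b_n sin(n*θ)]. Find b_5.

-6/(5*pi)

b_5 = 1/pi ∫_{-pi}^{pi} v(θ) sin(5*θ) dθ.
Split the integral at the breakpoints.
Directly, an antiderivative of (4) sin(5*θ) is -4*cos(5*θ)/5; evaluating from -pi to -pi/2: ∫_{-pi}^{-pi/2} (4) sin(5*θ) dθ = (0) - (4/5) = -4/5.
Directly, an antiderivative of (-2) sin(5*θ) is 2*cos(5*θ)/5; evaluating from -pi/2 to pi/2: ∫_{-pi/2}^{pi/2} (-2) sin(5*θ) dθ = (0) - (0) = 0.
Directly, an antiderivative of (-2) sin(5*θ) is 2*cos(5*θ)/5; evaluating from pi/2 to pi: ∫_{pi/2}^{pi} (-2) sin(5*θ) dθ = (-2/5) - (0) = -2/5.
Summing the pieces and multiplying by (1/pi) gives b_5 = -6/(5*pi).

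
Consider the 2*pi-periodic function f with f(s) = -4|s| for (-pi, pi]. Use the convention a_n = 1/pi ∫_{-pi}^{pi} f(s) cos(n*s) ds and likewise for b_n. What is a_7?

a_7 = 1/pi ∫_{-pi}^{pi} f(s) cos(7*s) ds.
f is even and cos(7*s) is even, so the integrand is even and a_7 = 2/pi ∫_0^{pi} f(s) cos(7*s) ds.
Integrating by parts (boundary term plus one more integral), an antiderivative of (-4*s) cos(7*s) is -4*s*sin(7*s)/7 - 4*cos(7*s)/49; evaluating from 0 to pi: ∫_{0}^{pi} (-4*s) cos(7*s) ds = (4/49) - (-4/49) = 8/49.
Hence a_7 = (2/pi)·(8/49) = 16/(49*pi).

16/(49*pi)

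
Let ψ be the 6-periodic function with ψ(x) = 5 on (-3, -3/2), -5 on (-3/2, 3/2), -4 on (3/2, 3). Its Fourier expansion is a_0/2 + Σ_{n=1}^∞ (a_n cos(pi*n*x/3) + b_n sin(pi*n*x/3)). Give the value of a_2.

a_2 = 1/3 ∫_{-3}^{3} ψ(x) cos(2*pi*x/3) dx.
Split the integral at the breakpoints.
Directly, an antiderivative of (5) cos(2*pi*x/3) is 15*sin(2*pi*x/3)/(2*pi); evaluating from -3 to -3/2: ∫_{-3}^{-3/2} (5) cos(2*pi*x/3) dx = (0) - (0) = 0.
Directly, an antiderivative of (-5) cos(2*pi*x/3) is -15*sin(2*pi*x/3)/(2*pi); evaluating from -3/2 to 3/2: ∫_{-3/2}^{3/2} (-5) cos(2*pi*x/3) dx = (0) - (0) = 0.
Directly, an antiderivative of (-4) cos(2*pi*x/3) is -6*sin(2*pi*x/3)/pi; evaluating from 3/2 to 3: ∫_{3/2}^{3} (-4) cos(2*pi*x/3) dx = (0) - (0) = 0.
Summing the pieces and multiplying by (1/3) gives a_2 = 0.

0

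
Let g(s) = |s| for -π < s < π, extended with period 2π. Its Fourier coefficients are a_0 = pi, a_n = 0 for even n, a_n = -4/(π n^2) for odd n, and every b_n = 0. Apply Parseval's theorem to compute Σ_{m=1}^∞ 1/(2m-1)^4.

Parseval: a_0^2/2 + Σ a_n^2 = (1/π) ∫_{-π}^{π} g(s)^2 ds = 2*pi**2/3.
Subtract a_0^2/2 = pi**2/2: Σ a_n^2 = pi**2/6.
Only odd n contribute, with a_n^2 = 16/(π^2 n^4), so Σ_{m≥1} 1/(2m-1)^4 = π^2·(pi**2/6)/16 = pi**4/96.

pi**4/96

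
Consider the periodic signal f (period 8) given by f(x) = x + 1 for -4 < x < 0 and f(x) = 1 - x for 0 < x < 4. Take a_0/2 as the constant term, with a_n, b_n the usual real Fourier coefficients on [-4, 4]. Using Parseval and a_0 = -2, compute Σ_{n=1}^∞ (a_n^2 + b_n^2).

Parseval: a_0^2/2 + Σ_{n≥1} (a_n^2+b_n^2) = 1/4 ∫_{-4}^{4} f(x)^2 dx = 14/3.
Subtract a_0^2/2 = 2: Σ (a_n^2+b_n^2) = 8/3.

8/3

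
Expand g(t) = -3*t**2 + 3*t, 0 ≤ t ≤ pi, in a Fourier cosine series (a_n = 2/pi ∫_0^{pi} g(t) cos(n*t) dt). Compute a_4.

-3/4

a_4 = 2/pi ∫_0^{pi} (-3*t**2 + 3*t) cos(4*t) dt.
Integrating by parts twice (tabular method), an antiderivative of (-3*t**2 + 3*t) cos(4*t) is -3*t**2*sin(4*t)/4 + 3*t*sin(4*t)/4 - 3*t*cos(4*t)/8 + 3*sin(4*t)/32 + 3*cos(4*t)/16; evaluating from 0 to pi: ∫_{0}^{pi} (-3*t**2 + 3*t) cos(4*t) dt = (3/16 - 3*pi/8) - (3/16) = -3*pi/8.
Hence a_4 = (2/pi)·(-3*pi/8) = -3/4.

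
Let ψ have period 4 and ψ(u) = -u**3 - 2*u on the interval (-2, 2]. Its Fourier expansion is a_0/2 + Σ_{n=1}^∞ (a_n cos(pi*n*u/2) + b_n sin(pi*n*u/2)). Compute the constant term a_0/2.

a_0 = 1/2 ∫_{-2}^{2} ψ(u) du = 1/2 · (0) = 0.
So the constant term a_0/2 = 0.

0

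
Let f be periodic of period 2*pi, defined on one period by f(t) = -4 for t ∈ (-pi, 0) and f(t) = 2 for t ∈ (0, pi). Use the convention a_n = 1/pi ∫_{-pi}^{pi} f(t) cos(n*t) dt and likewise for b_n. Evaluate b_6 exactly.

0

b_6 = 1/pi ∫_{-pi}^{pi} f(t) sin(6*t) dt.
Split the integral at the breakpoints.
Directly, an antiderivative of (-4) sin(6*t) is 2*cos(6*t)/3; evaluating from -pi to 0: ∫_{-pi}^{0} (-4) sin(6*t) dt = (2/3) - (2/3) = 0.
Directly, an antiderivative of (2) sin(6*t) is -cos(6*t)/3; evaluating from 0 to pi: ∫_{0}^{pi} (2) sin(6*t) dt = (-1/3) - (-1/3) = 0.
Summing the pieces and multiplying by (1/pi) gives b_6 = 0.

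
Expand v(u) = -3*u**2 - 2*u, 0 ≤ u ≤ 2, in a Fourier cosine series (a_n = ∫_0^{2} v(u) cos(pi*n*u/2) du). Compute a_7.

a_7 = ∫_0^{2} (-3*u**2 - 2*u) cos(7*pi*u/2) du.
Integrating by parts twice (tabular method), an antiderivative of (-3*u**2 - 2*u) cos(7*pi*u/2) is -6*u**2*sin(7*pi*u/2)/(7*pi) - 4*u*sin(7*pi*u/2)/(7*pi) - 24*u*cos(7*pi*u/2)/(49*pi**2) + 48*sin(7*pi*u/2)/(343*pi**3) - 8*cos(7*pi*u/2)/(49*pi**2); evaluating from 0 to 2: ∫_{0}^{2} (-3*u**2 - 2*u) cos(7*pi*u/2) du = (8/(7*pi**2)) - (-8/(49*pi**2)) = 64/(49*pi**2).
Hence a_7 = 64/(49*pi**2).

64/(49*pi**2)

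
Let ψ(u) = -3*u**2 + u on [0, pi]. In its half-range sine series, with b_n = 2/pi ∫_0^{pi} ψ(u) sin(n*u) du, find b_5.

b_5 = 2/pi ∫_0^{pi} (-3*u**2 + u) sin(5*u) du.
Integrating by parts twice (tabular method), an antiderivative of (-3*u**2 + u) sin(5*u) is 3*u**2*cos(5*u)/5 - 6*u*sin(5*u)/25 - u*cos(5*u)/5 + sin(5*u)/25 - 6*cos(5*u)/125; evaluating from 0 to pi: ∫_{0}^{pi} (-3*u**2 + u) sin(5*u) du = (-3*pi**2/5 + 6/125 + pi/5) - (-6/125) = -3*pi**2/5 + 12/125 + pi/5.
Hence b_5 = (2/pi)·(-3*pi**2/5 + 12/125 + pi/5) = 2*(-75*pi**2 + 12 + 25*pi)/(125*pi).

2*(-75*pi**2 + 12 + 25*pi)/(125*pi)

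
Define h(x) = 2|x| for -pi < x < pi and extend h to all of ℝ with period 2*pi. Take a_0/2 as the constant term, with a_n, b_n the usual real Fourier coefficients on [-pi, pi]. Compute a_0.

2*pi

a_0 = 1/pi ∫_{-pi}^{pi} h(x) dx = 1/pi · (2*pi**2) = 2*pi.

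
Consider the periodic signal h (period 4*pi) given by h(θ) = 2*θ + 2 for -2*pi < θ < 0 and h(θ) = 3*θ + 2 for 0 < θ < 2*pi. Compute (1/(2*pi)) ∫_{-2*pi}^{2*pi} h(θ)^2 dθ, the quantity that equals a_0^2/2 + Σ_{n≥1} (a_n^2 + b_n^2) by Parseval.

8 + 4*pi + 52*pi**2/3

(1/(2*pi)) ∫_{-2*pi}^{2*pi} h(θ)^2 dθ = (1/(2*pi)) · (8*pi*(6 + 3*pi + 13*pi**2)/3) = 8 + 4*pi + 52*pi**2/3.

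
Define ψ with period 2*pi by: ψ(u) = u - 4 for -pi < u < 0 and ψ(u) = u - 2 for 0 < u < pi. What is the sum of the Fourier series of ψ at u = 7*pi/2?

u = 7*pi/2 differs from u = -pi/2 by 2 full period(s), and the series is 2*pi-periodic.
ψ is continuous at u = -pi/2 with value -4 - pi/2, so the series converges to -4 - pi/2 there.

-4 - pi/2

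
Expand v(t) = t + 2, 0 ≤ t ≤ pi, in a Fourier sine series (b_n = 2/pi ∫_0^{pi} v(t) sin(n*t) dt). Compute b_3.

2*(pi + 4)/(3*pi)

b_3 = 2/pi ∫_0^{pi} (t + 2) sin(3*t) dt.
Integrating by parts (boundary term plus one more integral), an antiderivative of (t + 2) sin(3*t) is -t*cos(3*t)/3 + sin(3*t)/9 - 2*cos(3*t)/3; evaluating from 0 to pi: ∫_{0}^{pi} (t + 2) sin(3*t) dt = (2/3 + pi/3) - (-2/3) = pi/3 + 4/3.
Hence b_3 = (2/pi)·(pi/3 + 4/3) = 2*(pi + 4)/(3*pi).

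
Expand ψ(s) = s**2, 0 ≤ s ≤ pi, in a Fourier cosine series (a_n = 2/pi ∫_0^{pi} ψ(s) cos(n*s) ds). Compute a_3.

-4/9

a_3 = 2/pi ∫_0^{pi} (s**2) cos(3*s) ds.
Integrating by parts twice (tabular method), an antiderivative of (s**2) cos(3*s) is s**2*sin(3*s)/3 + 2*s*cos(3*s)/9 - 2*sin(3*s)/27; evaluating from 0 to pi: ∫_{0}^{pi} (s**2) cos(3*s) ds = (-2*pi/9) - (0) = -2*pi/9.
Hence a_3 = (2/pi)·(-2*pi/9) = -4/9.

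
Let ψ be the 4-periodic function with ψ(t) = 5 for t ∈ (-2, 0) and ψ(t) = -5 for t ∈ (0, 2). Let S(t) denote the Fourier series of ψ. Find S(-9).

5

t = -9 differs from t = -1 by -2 full period(s), and the series is 4-periodic.
ψ is continuous at t = -1 with value 5, so the series converges to 5 there.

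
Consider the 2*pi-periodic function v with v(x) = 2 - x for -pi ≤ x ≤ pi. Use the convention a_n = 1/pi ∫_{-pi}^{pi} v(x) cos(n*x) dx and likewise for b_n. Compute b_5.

-2/5

b_5 = 1/pi ∫_{-pi}^{pi} v(x) sin(5*x) dx.
Integrating by parts (boundary term plus one more integral), an antiderivative of (2 - x) sin(5*x) is x*cos(5*x)/5 - sin(5*x)/25 - 2*cos(5*x)/5; evaluating from -pi to pi: ∫_{-pi}^{pi} (2 - x) sin(5*x) dx = (2/5 - pi/5) - (2/5 + pi/5) = -2*pi/5.
Hence b_5 = (1/pi)·(-2*pi/5) = -2/5.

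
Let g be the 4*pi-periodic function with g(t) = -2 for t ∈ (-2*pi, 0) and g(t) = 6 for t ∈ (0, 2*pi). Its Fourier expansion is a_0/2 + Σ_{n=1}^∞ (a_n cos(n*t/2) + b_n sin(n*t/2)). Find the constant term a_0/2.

a_0 = (1/(2*pi)) ∫_{-2*pi}^{2*pi} g(t) dt = (1/(2*pi)) · (8*pi) = 4.
So the constant term a_0/2 = 2.

2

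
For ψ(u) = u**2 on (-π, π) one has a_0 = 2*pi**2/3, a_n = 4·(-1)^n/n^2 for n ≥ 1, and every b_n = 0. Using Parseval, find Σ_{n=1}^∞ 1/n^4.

Parseval: a_0^2/2 + Σ a_n^2 = (1/π) ∫_{-π}^{π} ψ(u)^2 du = 2*pi**4/5.
Subtract a_0^2/2 = 2*pi**4/9: Σ a_n^2 = 8*pi**4/45.
Since a_n^2 = 16/n^4, Σ 1/n^4 = pi**4/90.

pi**4/90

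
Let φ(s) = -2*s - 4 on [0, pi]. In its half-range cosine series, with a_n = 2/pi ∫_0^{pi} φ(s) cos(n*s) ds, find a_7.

a_7 = 2/pi ∫_0^{pi} (-2*s - 4) cos(7*s) ds.
Integrating by parts (boundary term plus one more integral), an antiderivative of (-2*s - 4) cos(7*s) is -2*s*sin(7*s)/7 - 4*sin(7*s)/7 - 2*cos(7*s)/49; evaluating from 0 to pi: ∫_{0}^{pi} (-2*s - 4) cos(7*s) ds = (2/49) - (-2/49) = 4/49.
Hence a_7 = (2/pi)·(4/49) = 8/(49*pi).

8/(49*pi)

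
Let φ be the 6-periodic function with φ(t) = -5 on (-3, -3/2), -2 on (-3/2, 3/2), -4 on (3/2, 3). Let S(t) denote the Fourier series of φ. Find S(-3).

t = -3 differs from t = 3 by -1 full period(s), and the series is 6-periodic.
At t = 3 the one-sided limits are φ(3^-) = -4 and φ(3^+) = -5.
By Dirichlet's theorem the series converges to their average, [(-4) + (-5)]/2 = -9/2.

-9/2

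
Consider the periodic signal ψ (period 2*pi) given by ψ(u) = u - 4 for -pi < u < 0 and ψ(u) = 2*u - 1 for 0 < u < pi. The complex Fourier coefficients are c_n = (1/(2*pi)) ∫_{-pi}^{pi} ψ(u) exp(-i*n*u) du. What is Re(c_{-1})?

Since ψ is real-valued, Re(c_{-1}) = (1/(2*pi)) ∫_{-pi}^{pi} ψ(u) cos(-u) du = a_{1}/2.
Split the integral at the breakpoints.
Integrating by parts (boundary term plus one more integral), an antiderivative of (u - 4) cos(-u) is u*sin(u) - 4*sin(u) + cos(u); evaluating from -pi to 0: ∫_{-pi}^{0} (u - 4) cos(-u) du = (1) - (-1) = 2.
Integrating by parts (boundary term plus one more integral), an antiderivative of (2*u - 1) cos(-u) is 2*u*sin(u) - sin(u) + 2*cos(u); evaluating from 0 to pi: ∫_{0}^{pi} (2*u - 1) cos(-u) du = (-2) - (2) = -4.
So ∫_{-pi}^{pi} ψ(u) cos(-u) du = -2.
Hence Re(c_{-1}) = (1/(2*pi))·(-2) = -1/pi.

-1/pi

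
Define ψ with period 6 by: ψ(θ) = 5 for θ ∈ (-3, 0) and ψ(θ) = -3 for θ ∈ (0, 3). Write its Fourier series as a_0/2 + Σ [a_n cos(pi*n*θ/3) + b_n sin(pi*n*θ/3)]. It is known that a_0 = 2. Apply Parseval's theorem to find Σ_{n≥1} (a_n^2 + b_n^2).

32

Parseval: a_0^2/2 + Σ_{n≥1} (a_n^2+b_n^2) = 1/3 ∫_{-3}^{3} ψ(θ)^2 dθ = 34.
Subtract a_0^2/2 = 2: Σ (a_n^2+b_n^2) = 32.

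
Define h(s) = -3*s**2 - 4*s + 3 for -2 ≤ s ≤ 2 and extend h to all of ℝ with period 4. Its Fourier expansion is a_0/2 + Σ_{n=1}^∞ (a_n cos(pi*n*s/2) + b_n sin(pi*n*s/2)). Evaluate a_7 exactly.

48/(49*pi**2)

a_7 = 1/2 ∫_{-2}^{2} h(s) cos(7*pi*s/2) ds.
Integrating by parts twice (tabular method), an antiderivative of (-3*s**2 - 4*s + 3) cos(7*pi*s/2) is -6*s**2*sin(7*pi*s/2)/(7*pi) - 8*s*sin(7*pi*s/2)/(7*pi) - 24*s*cos(7*pi*s/2)/(49*pi**2) + 48*sin(7*pi*s/2)/(343*pi**3) + 6*sin(7*pi*s/2)/(7*pi) - 16*cos(7*pi*s/2)/(49*pi**2); evaluating from -2 to 2: ∫_{-2}^{2} (-3*s**2 - 4*s + 3) cos(7*pi*s/2) ds = (64/(49*pi**2)) - (-32/(49*pi**2)) = 96/(49*pi**2).
Hence a_7 = (1/2)·(96/(49*pi**2)) = 48/(49*pi**2).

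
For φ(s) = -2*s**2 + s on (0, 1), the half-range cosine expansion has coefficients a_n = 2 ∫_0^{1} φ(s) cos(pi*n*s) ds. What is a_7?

a_7 = 2 ∫_0^{1} (-2*s**2 + s) cos(7*pi*s) ds.
Integrating by parts twice (tabular method), an antiderivative of (-2*s**2 + s) cos(7*pi*s) is -2*s**2*sin(7*pi*s)/(7*pi) + s*sin(7*pi*s)/(7*pi) - 4*s*cos(7*pi*s)/(49*pi**2) + 4*sin(7*pi*s)/(343*pi**3) + cos(7*pi*s)/(49*pi**2); evaluating from 0 to 1: ∫_{0}^{1} (-2*s**2 + s) cos(7*pi*s) ds = (3/(49*pi**2)) - (1/(49*pi**2)) = 2/(49*pi**2).
Hence a_7 = 2·(2/(49*pi**2)) = 4/(49*pi**2).

4/(49*pi**2)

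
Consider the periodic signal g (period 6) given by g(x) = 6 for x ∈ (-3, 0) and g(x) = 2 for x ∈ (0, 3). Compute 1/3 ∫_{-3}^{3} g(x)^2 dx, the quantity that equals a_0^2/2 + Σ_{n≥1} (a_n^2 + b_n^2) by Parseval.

1/3 ∫_{-3}^{3} g(x)^2 dx = 1/3 · (120) = 40.

40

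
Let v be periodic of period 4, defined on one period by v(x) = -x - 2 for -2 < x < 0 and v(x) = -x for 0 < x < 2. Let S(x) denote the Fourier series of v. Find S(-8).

x = -8 differs from x = 0 by -2 full period(s), and the series is 4-periodic.
At x = 0 the one-sided limits are v(0^-) = -2 and v(0^+) = 0.
By Dirichlet's theorem the series converges to their average, [(-2) + (0)]/2 = -1.

-1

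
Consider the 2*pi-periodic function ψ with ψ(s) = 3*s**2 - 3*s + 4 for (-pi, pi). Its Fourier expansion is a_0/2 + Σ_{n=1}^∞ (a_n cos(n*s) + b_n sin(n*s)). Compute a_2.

3

a_2 = 1/pi ∫_{-pi}^{pi} ψ(s) cos(2*s) ds.
Integrating by parts twice (tabular method), an antiderivative of (3*s**2 - 3*s + 4) cos(2*s) is 3*s**2*sin(2*s)/2 - 3*s*sin(2*s)/2 + 3*s*cos(2*s)/2 + 5*sin(2*s)/4 - 3*cos(2*s)/4; evaluating from -pi to pi: ∫_{-pi}^{pi} (3*s**2 - 3*s + 4) cos(2*s) ds = (-3/4 + 3*pi/2) - (-3*pi/2 - 3/4) = 3*pi.
Hence a_2 = (1/pi)·(3*pi) = 3.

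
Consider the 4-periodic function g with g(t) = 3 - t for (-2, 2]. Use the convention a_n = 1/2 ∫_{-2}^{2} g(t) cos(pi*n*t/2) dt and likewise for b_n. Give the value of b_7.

-4/(7*pi)

b_7 = 1/2 ∫_{-2}^{2} g(t) sin(7*pi*t/2) dt.
Integrating by parts (boundary term plus one more integral), an antiderivative of (3 - t) sin(7*pi*t/2) is 2*t*cos(7*pi*t/2)/(7*pi) - 4*sin(7*pi*t/2)/(49*pi**2) - 6*cos(7*pi*t/2)/(7*pi); evaluating from -2 to 2: ∫_{-2}^{2} (3 - t) sin(7*pi*t/2) dt = (2/(7*pi)) - (10/(7*pi)) = -8/(7*pi).
Hence b_7 = (1/2)·(-8/(7*pi)) = -4/(7*pi).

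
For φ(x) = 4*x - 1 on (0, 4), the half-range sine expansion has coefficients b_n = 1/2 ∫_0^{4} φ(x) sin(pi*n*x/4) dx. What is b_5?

b_5 = 1/2 ∫_0^{4} (4*x - 1) sin(5*pi*x/4) dx.
Integrating by parts (boundary term plus one more integral), an antiderivative of (4*x - 1) sin(5*pi*x/4) is -16*x*cos(5*pi*x/4)/(5*pi) + 64*sin(5*pi*x/4)/(25*pi**2) + 4*cos(5*pi*x/4)/(5*pi); evaluating from 0 to 4: ∫_{0}^{4} (4*x - 1) sin(5*pi*x/4) dx = (12/pi) - (4/(5*pi)) = 56/(5*pi).
Hence b_5 = (1/2)·(56/(5*pi)) = 28/(5*pi).

28/(5*pi)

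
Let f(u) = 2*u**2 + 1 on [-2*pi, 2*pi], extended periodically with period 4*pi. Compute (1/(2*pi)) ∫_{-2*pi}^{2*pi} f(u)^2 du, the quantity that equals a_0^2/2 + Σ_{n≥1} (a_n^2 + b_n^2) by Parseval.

(1/(2*pi)) ∫_{-2*pi}^{2*pi} f(u)^2 du = (1/(2*pi)) · (4*pi*(15 + 80*pi**2 + 192*pi**4)/15) = 2 + 32*pi**2/3 + 128*pi**4/5.

2 + 32*pi**2/3 + 128*pi**4/5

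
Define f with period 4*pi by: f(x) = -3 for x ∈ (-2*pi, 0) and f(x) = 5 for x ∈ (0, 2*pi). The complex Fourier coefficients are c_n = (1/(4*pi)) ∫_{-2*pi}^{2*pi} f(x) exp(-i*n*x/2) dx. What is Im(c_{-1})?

Since f is real-valued, Im(c_{-1}) = -(1/(4*pi)) ∫_{-2*pi}^{2*pi} f(x) sin(-x/2) dx = b_{1}/2.
Split the integral at the breakpoints.
Directly, an antiderivative of (-3) sin(-x/2) is -6*cos(x/2); evaluating from -2*pi to 0: ∫_{-2*pi}^{0} (-3) sin(-x/2) dx = (-6) - (6) = -12.
Directly, an antiderivative of (5) sin(-x/2) is 10*cos(x/2); evaluating from 0 to 2*pi: ∫_{0}^{2*pi} (5) sin(-x/2) dx = (-10) - (10) = -20.
So ∫_{-2*pi}^{2*pi} f(x) sin(-x/2) dx = -32.
Hence Im(c_{-1}) = (-1/(4*pi))·(-32) = 8/pi.

8/pi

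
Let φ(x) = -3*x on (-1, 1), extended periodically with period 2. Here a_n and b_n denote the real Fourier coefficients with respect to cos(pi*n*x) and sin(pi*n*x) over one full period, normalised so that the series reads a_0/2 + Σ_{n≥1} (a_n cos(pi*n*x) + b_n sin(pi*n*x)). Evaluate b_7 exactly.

-6/(7*pi)

b_7 = ∫_{-1}^{1} φ(x) sin(7*pi*x) dx.
φ is odd and sin(7*pi*x) is odd, so the integrand is even and b_7 = 2 ∫_0^{1} φ(x) sin(7*pi*x) dx.
Integrating by parts (boundary term plus one more integral), an antiderivative of (-3*x) sin(7*pi*x) is 3*x*cos(7*pi*x)/(7*pi) - 3*sin(7*pi*x)/(49*pi**2); evaluating from 0 to 1: ∫_{0}^{1} (-3*x) sin(7*pi*x) dx = (-3/(7*pi)) - (0) = -3/(7*pi).
Hence b_7 = 2·(-3/(7*pi)) = -6/(7*pi).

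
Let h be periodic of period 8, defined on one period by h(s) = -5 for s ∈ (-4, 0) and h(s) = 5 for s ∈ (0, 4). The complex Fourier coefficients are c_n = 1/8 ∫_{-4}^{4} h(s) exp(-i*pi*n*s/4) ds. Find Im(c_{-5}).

2/pi

Since h is real-valued, Im(c_{-5}) = -1/8 ∫_{-4}^{4} h(s) sin(-5*pi*s/4) ds = b_{5}/2.
h is odd and sin(-5*pi*s/4) is odd, so the integrand is even: ∫_{-4}^{4} h(s) sin(-5*pi*s/4) ds = 2∫_0^{4} h(s) sin(-5*pi*s/4) ds.
Directly, an antiderivative of (5) sin(-5*pi*s/4) is 4*cos(5*pi*s/4)/pi; evaluating from 0 to 4: ∫_{0}^{4} (5) sin(-5*pi*s/4) ds = (-4/pi) - (4/pi) = -8/pi.
So ∫_{-4}^{4} h(s) sin(-5*pi*s/4) ds = -16/pi.
Hence Im(c_{-5}) = (-1/8)·(-16/pi) = 2/pi.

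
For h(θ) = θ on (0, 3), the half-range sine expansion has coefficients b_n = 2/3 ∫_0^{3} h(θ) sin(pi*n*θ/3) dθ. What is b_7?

b_7 = 2/3 ∫_0^{3} (θ) sin(7*pi*θ/3) dθ.
Integrating by parts (boundary term plus one more integral), an antiderivative of (θ) sin(7*pi*θ/3) is -3*θ*cos(7*pi*θ/3)/(7*pi) + 9*sin(7*pi*θ/3)/(49*pi**2); evaluating from 0 to 3: ∫_{0}^{3} (θ) sin(7*pi*θ/3) dθ = (9/(7*pi)) - (0) = 9/(7*pi).
Hence b_7 = (2/3)·(9/(7*pi)) = 6/(7*pi).

6/(7*pi)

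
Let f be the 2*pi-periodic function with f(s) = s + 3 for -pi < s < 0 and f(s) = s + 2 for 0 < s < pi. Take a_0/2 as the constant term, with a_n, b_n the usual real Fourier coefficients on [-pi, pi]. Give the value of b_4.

-1/2

b_4 = 1/pi ∫_{-pi}^{pi} f(s) sin(4*s) ds.
Split the integral at the breakpoints.
Integrating by parts (boundary term plus one more integral), an antiderivative of (s + 3) sin(4*s) is -s*cos(4*s)/4 + sin(4*s)/16 - 3*cos(4*s)/4; evaluating from -pi to 0: ∫_{-pi}^{0} (s + 3) sin(4*s) ds = (-3/4) - (-3/4 + pi/4) = -pi/4.
Integrating by parts (boundary term plus one more integral), an antiderivative of (s + 2) sin(4*s) is -s*cos(4*s)/4 + sin(4*s)/16 - cos(4*s)/2; evaluating from 0 to pi: ∫_{0}^{pi} (s + 2) sin(4*s) ds = (-pi/4 - 1/2) - (-1/2) = -pi/4.
Summing the pieces and multiplying by (1/pi) gives b_4 = -1/2.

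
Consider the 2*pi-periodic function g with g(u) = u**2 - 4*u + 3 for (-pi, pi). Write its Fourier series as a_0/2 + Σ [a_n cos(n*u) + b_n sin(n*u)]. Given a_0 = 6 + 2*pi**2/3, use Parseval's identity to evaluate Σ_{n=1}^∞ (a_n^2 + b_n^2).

Parseval: a_0^2/2 + Σ_{n≥1} (a_n^2+b_n^2) = 1/pi ∫_{-pi}^{pi} g(u)^2 du = 18 + 2*pi**4/5 + 44*pi**2/3.
Subtract a_0^2/2 = 2*(9 + pi**2)**2/9: Σ (a_n^2+b_n^2) = 8*pi**2*(pi**2 + 60)/45.

8*pi**2*(pi**2 + 60)/45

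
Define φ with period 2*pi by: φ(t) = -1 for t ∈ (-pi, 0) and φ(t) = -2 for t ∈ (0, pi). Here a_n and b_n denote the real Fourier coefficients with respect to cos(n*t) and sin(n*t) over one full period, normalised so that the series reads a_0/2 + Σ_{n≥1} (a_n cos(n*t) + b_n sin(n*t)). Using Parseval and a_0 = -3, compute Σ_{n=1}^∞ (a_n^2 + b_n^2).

1/2

Parseval: a_0^2/2 + Σ_{n≥1} (a_n^2+b_n^2) = 1/pi ∫_{-pi}^{pi} φ(t)^2 dt = 5.
Subtract a_0^2/2 = 9/2: Σ (a_n^2+b_n^2) = 1/2.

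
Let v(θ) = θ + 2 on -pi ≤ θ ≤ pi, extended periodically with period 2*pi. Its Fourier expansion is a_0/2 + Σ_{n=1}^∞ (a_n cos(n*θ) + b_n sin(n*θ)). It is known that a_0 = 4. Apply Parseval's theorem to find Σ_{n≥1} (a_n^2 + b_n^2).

Parseval: a_0^2/2 + Σ_{n≥1} (a_n^2+b_n^2) = 1/pi ∫_{-pi}^{pi} v(θ)^2 dθ = 2*pi**2/3 + 8.
Subtract a_0^2/2 = 8: Σ (a_n^2+b_n^2) = 2*pi**2/3.

2*pi**2/3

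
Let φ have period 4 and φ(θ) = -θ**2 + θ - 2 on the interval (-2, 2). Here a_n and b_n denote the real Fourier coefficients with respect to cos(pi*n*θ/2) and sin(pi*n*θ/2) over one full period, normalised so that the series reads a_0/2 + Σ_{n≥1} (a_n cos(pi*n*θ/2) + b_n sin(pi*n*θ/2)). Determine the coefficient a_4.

a_4 = 1/2 ∫_{-2}^{2} φ(θ) cos(2*pi*θ) dθ.
Integrating by parts twice (tabular method), an antiderivative of (-θ**2 + θ - 2) cos(2*pi*θ) is -θ**2*sin(2*pi*θ)/(2*pi) + θ*sin(2*pi*θ)/(2*pi) - θ*cos(2*pi*θ)/(2*pi**2) - sin(2*pi*θ)/pi + sin(2*pi*θ)/(4*pi**3) + cos(2*pi*θ)/(4*pi**2); evaluating from -2 to 2: ∫_{-2}^{2} (-θ**2 + θ - 2) cos(2*pi*θ) dθ = (-3/(4*pi**2)) - (5/(4*pi**2)) = -2/pi**2.
Hence a_4 = (1/2)·(-2/pi**2) = -1/pi**2.

-1/pi**2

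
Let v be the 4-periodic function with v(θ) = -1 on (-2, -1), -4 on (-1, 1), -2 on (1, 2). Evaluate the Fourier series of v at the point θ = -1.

At θ = -1 the one-sided limits are v(-1^-) = -1 and v(-1^+) = -4.
By Dirichlet's theorem the series converges to their average, [(-1) + (-4)]/2 = -5/2.

-5/2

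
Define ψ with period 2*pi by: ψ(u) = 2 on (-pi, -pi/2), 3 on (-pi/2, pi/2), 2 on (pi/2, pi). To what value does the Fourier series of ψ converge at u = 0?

ψ is continuous at u = 0 with value 3, so the series converges to 3 there.

3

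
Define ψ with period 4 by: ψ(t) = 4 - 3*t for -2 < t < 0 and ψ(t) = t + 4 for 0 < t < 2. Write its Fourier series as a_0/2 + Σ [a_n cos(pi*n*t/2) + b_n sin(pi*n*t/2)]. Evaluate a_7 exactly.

-16/(49*pi**2)

a_7 = 1/2 ∫_{-2}^{2} ψ(t) cos(7*pi*t/2) dt.
Split the integral at the breakpoints.
Integrating by parts (boundary term plus one more integral), an antiderivative of (4 - 3*t) cos(7*pi*t/2) is -6*t*sin(7*pi*t/2)/(7*pi) + 8*sin(7*pi*t/2)/(7*pi) - 12*cos(7*pi*t/2)/(49*pi**2); evaluating from -2 to 0: ∫_{-2}^{0} (4 - 3*t) cos(7*pi*t/2) dt = (-12/(49*pi**2)) - (12/(49*pi**2)) = -24/(49*pi**2).
Integrating by parts (boundary term plus one more integral), an antiderivative of (t + 4) cos(7*pi*t/2) is 2*t*sin(7*pi*t/2)/(7*pi) + 8*sin(7*pi*t/2)/(7*pi) + 4*cos(7*pi*t/2)/(49*pi**2); evaluating from 0 to 2: ∫_{0}^{2} (t + 4) cos(7*pi*t/2) dt = (-4/(49*pi**2)) - (4/(49*pi**2)) = -8/(49*pi**2).
Summing the pieces and multiplying by (1/2) gives a_7 = -16/(49*pi**2).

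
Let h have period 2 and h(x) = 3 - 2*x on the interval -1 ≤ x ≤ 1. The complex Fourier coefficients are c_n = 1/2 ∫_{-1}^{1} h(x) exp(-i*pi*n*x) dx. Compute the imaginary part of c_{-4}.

1/(2*pi)

Since h is real-valued, Im(c_{-4}) = -1/2 ∫_{-1}^{1} h(x) sin(-4*pi*x) dx = b_{4}/2.
Integrating by parts (boundary term plus one more integral), an antiderivative of (3 - 2*x) sin(-4*pi*x) is -x*cos(4*pi*x)/(2*pi) + sin(4*pi*x)/(8*pi**2) + 3*cos(4*pi*x)/(4*pi); evaluating from -1 to 1: ∫_{-1}^{1} (3 - 2*x) sin(-4*pi*x) dx = (1/(4*pi)) - (5/(4*pi)) = -1/pi.
Hence Im(c_{-4}) = (-1/2)·(-1/pi) = 1/(2*pi).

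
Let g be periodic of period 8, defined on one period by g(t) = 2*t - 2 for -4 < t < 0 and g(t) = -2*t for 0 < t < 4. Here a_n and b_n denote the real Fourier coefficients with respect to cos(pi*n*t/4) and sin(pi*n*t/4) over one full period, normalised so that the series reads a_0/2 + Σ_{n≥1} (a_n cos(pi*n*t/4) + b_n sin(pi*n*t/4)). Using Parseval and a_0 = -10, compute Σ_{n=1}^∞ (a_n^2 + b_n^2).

38/3

Parseval: a_0^2/2 + Σ_{n≥1} (a_n^2+b_n^2) = 1/4 ∫_{-4}^{4} g(t)^2 dt = 188/3.
Subtract a_0^2/2 = 50: Σ (a_n^2+b_n^2) = 38/3.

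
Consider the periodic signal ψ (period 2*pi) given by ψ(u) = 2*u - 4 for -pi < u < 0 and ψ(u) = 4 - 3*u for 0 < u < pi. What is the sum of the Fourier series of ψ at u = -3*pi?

-5*pi/2

u = -3*pi differs from u = pi by -2 full period(s), and the series is 2*pi-periodic.
At u = pi the one-sided limits are ψ(pi^-) = 4 - 3*pi and ψ(pi^+) = -2*pi - 4.
By Dirichlet's theorem the series converges to their average, [(4 - 3*pi) + (-2*pi - 4)]/2 = -5*pi/2.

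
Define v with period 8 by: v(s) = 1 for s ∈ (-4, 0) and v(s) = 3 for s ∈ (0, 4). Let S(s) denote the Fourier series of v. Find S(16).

s = 16 differs from s = 0 by 2 full period(s), and the series is 8-periodic.
At s = 0 the one-sided limits are v(0^-) = 1 and v(0^+) = 3.
By Dirichlet's theorem the series converges to their average, [(1) + (3)]/2 = 2.

2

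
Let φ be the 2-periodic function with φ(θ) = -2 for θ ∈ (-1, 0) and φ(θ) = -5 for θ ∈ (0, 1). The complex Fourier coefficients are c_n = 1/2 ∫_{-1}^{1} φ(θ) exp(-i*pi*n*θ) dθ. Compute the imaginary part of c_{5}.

3/(5*pi)

Since φ is real-valued, Im(c_{5}) = -1/2 ∫_{-1}^{1} φ(θ) sin(5*pi*θ) dθ = -b_{5}/2.
Split the integral at the breakpoints.
Directly, an antiderivative of (-2) sin(5*pi*θ) is 2*cos(5*pi*θ)/(5*pi); evaluating from -1 to 0: ∫_{-1}^{0} (-2) sin(5*pi*θ) dθ = (2/(5*pi)) - (-2/(5*pi)) = 4/(5*pi).
Directly, an antiderivative of (-5) sin(5*pi*θ) is cos(5*pi*θ)/pi; evaluating from 0 to 1: ∫_{0}^{1} (-5) sin(5*pi*θ) dθ = (-1/pi) - (1/pi) = -2/pi.
So ∫_{-1}^{1} φ(θ) sin(5*pi*θ) dθ = -6/(5*pi).
Hence Im(c_{5}) = (-1/2)·(-6/(5*pi)) = 3/(5*pi).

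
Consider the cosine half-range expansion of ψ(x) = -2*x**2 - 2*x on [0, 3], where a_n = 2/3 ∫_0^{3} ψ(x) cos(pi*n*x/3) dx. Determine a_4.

a_4 = 2/3 ∫_0^{3} (-2*x**2 - 2*x) cos(4*pi*x/3) dx.
Integrating by parts twice (tabular method), an antiderivative of (-2*x**2 - 2*x) cos(4*pi*x/3) is -3*x**2*sin(4*pi*x/3)/(2*pi) - 3*x*sin(4*pi*x/3)/(2*pi) - 9*x*cos(4*pi*x/3)/(4*pi**2) + 27*sin(4*pi*x/3)/(16*pi**3) - 9*cos(4*pi*x/3)/(8*pi**2); evaluating from 0 to 3: ∫_{0}^{3} (-2*x**2 - 2*x) cos(4*pi*x/3) dx = (-63/(8*pi**2)) - (-9/(8*pi**2)) = -27/(4*pi**2).
Hence a_4 = (2/3)·(-27/(4*pi**2)) = -9/(2*pi**2).

-9/(2*pi**2)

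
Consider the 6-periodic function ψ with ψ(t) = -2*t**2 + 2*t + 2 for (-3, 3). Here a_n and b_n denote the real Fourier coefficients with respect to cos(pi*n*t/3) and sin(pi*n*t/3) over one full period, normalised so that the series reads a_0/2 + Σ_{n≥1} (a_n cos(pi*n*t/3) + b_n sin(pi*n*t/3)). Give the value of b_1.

b_1 = 1/3 ∫_{-3}^{3} ψ(t) sin(pi*t/3) dt.
Integrating by parts twice (tabular method), an antiderivative of (-2*t**2 + 2*t + 2) sin(pi*t/3) is 6*t**2*cos(pi*t/3)/pi - 36*t*sin(pi*t/3)/pi**2 - 6*t*cos(pi*t/3)/pi + 18*sin(pi*t/3)/pi**2 - 108*cos(pi*t/3)/pi**3 - 6*cos(pi*t/3)/pi; evaluating from -3 to 3: ∫_{-3}^{3} (-2*t**2 + 2*t + 2) sin(pi*t/3) dt = (-30/pi + 108/pi**3) - (-66/pi + 108/pi**3) = 36/pi.
Hence b_1 = (1/3)·(36/pi) = 12/pi.

12/pi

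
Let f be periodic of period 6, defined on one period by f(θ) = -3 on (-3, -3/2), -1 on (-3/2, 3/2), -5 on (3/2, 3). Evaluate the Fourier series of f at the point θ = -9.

-4

θ = -9 differs from θ = 3 by -2 full period(s), and the series is 6-periodic.
At θ = 3 the one-sided limits are f(3^-) = -5 and f(3^+) = -3.
By Dirichlet's theorem the series converges to their average, [(-5) + (-3)]/2 = -4.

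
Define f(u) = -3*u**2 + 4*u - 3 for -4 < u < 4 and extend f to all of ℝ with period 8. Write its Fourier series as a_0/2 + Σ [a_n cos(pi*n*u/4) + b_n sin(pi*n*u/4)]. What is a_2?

a_2 = 1/4 ∫_{-4}^{4} f(u) cos(pi*u/2) du.
Integrating by parts twice (tabular method), an antiderivative of (-3*u**2 + 4*u - 3) cos(pi*u/2) is -6*u**2*sin(pi*u/2)/pi + 8*u*sin(pi*u/2)/pi - 24*u*cos(pi*u/2)/pi**2 - 6*sin(pi*u/2)/pi + 48*sin(pi*u/2)/pi**3 + 16*cos(pi*u/2)/pi**2; evaluating from -4 to 4: ∫_{-4}^{4} (-3*u**2 + 4*u - 3) cos(pi*u/2) du = (-80/pi**2) - (112/pi**2) = -192/pi**2.
Hence a_2 = (1/4)·(-192/pi**2) = -48/pi**2.

-48/pi**2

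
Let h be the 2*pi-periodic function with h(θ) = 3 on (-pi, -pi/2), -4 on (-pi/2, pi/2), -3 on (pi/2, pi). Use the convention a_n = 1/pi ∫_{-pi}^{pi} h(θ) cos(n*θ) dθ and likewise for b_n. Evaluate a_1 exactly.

a_1 = 1/pi ∫_{-pi}^{pi} h(θ) cos(θ) dθ.
Split the integral at the breakpoints.
Directly, an antiderivative of (3) cos(θ) is 3*sin(θ); evaluating from -pi to -pi/2: ∫_{-pi}^{-pi/2} (3) cos(θ) dθ = (-3) - (0) = -3.
Directly, an antiderivative of (-4) cos(θ) is -4*sin(θ); evaluating from -pi/2 to pi/2: ∫_{-pi/2}^{pi/2} (-4) cos(θ) dθ = (-4) - (4) = -8.
Directly, an antiderivative of (-3) cos(θ) is -3*sin(θ); evaluating from pi/2 to pi: ∫_{pi/2}^{pi} (-3) cos(θ) dθ = (0) - (-3) = 3.
Summing the pieces and multiplying by (1/pi) gives a_1 = -8/pi.

-8/pi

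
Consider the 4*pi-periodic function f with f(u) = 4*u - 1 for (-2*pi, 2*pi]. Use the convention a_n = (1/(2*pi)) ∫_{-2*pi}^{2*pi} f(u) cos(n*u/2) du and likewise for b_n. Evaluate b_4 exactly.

b_4 = (1/(2*pi)) ∫_{-2*pi}^{2*pi} f(u) sin(2*u) du.
Integrating by parts (boundary term plus one more integral), an antiderivative of (4*u - 1) sin(2*u) is -2*u*cos(2*u) + sin(2*u) + cos(2*u)/2; evaluating from -2*pi to 2*pi: ∫_{-2*pi}^{2*pi} (4*u - 1) sin(2*u) du = (1/2 - 4*pi) - (1/2 + 4*pi) = -8*pi.
Hence b_4 = (1/(2*pi))·(-8*pi) = -4.

-4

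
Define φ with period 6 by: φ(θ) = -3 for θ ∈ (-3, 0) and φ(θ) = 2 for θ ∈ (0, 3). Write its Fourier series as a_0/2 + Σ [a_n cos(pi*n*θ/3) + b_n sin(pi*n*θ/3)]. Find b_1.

10/pi

b_1 = 1/3 ∫_{-3}^{3} φ(θ) sin(pi*θ/3) dθ.
Split the integral at the breakpoints.
Directly, an antiderivative of (-3) sin(pi*θ/3) is 9*cos(pi*θ/3)/pi; evaluating from -3 to 0: ∫_{-3}^{0} (-3) sin(pi*θ/3) dθ = (9/pi) - (-9/pi) = 18/pi.
Directly, an antiderivative of (2) sin(pi*θ/3) is -6*cos(pi*θ/3)/pi; evaluating from 0 to 3: ∫_{0}^{3} (2) sin(pi*θ/3) dθ = (6/pi) - (-6/pi) = 12/pi.
Summing the pieces and multiplying by (1/3) gives b_1 = 10/pi.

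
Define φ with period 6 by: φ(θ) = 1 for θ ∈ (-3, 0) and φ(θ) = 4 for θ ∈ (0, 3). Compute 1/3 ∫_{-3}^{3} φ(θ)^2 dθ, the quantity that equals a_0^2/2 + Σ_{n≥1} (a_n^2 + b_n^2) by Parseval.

1/3 ∫_{-3}^{3} φ(θ)^2 dθ = 1/3 · (51) = 17.

17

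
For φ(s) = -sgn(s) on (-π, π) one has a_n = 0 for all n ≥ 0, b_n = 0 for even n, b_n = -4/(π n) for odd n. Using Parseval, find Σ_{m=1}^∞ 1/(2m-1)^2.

pi**2/8

Parseval: Σ b_n^2 = (1/π) ∫_{-π}^{π} φ(s)^2 ds = 2.
Only odd n contribute, with b_n^2 = 16/(π^2 n^2), so Σ_{m≥1} 1/(2m-1)^2 = π^2·(2)/16 = pi**2/8.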